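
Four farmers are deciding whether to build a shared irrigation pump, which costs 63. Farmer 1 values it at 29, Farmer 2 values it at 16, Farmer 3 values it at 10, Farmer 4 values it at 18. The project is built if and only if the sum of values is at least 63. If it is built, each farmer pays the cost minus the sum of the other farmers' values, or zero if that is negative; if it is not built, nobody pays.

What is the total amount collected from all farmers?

33

Total value 73 ≥ cost 63, so it is built.
Farmer 1: others sum to 44; max(0, 63 - 44) = 19.
Farmer 2: others sum to 57; max(0, 63 - 57) = 6.
Farmer 3: others sum to 63; max(0, 63 - 63) = 0.
Farmer 4: others sum to 55; max(0, 63 - 55) = 8.
Total collected = 19 + 6 + 0 + 8 = 33.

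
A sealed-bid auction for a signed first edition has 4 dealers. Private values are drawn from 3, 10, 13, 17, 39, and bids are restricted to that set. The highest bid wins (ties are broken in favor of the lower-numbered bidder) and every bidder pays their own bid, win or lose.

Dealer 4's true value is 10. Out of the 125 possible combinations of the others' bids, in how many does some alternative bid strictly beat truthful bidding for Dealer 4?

Others bid (3, 3, 10): truth gives -10; bid 3 gives -3 > -10. Violating.
Others bid (3, 3, 13): truth gives -10; bid 3 gives -3 > -10. Violating.
Others bid (3, 3, 17): truth gives -10; bid 3 gives -3 > -10. Violating.
Others bid (3, 3, 39): truth gives -10; bid 3 gives -3 > -10. Violating.
Others bid (3, 3, 3): truth gives 0; no alternative beats it.
(Checking all 125 profiles: 124 have a profitable deviation, 1 does not.)

124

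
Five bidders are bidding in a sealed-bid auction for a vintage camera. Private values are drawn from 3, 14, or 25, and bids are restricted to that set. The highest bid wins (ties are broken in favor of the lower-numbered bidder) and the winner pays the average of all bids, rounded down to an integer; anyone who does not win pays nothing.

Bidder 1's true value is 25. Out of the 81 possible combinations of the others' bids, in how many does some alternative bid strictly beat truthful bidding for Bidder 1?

Others bid (3, 3, 3, 3): truth gives 18; bid 3 gives 22 > 18. Violating.
Others bid (3, 3, 3, 14): truth gives 16; bid 14 gives 18 > 16. Violating.
Others bid (3, 3, 14, 3): truth gives 16; bid 14 gives 18 > 16. Violating.
Others bid (3, 3, 14, 14): truth gives 14; bid 14 gives 16 > 14. Violating.
Others bid (3, 3, 3, 25): truth gives 14; no alternative beats it.
Others bid (3, 3, 14, 25): truth gives 11; no alternative beats it.
(Checking all 81 profiles: 16 have a profitable deviation, 65 do not.)

16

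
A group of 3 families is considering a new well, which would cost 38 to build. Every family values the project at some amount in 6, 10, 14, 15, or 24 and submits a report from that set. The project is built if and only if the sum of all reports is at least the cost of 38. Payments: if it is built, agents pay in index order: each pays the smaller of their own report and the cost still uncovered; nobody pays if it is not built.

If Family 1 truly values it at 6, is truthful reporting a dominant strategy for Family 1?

Check each profile of the others' reports and compare truth against every alternative report.
Others report (6, 24): truth gives 0, best alternative gives -4.
Others report (10, 24): truth gives 0, best alternative gives -4.
Others report (14, 14): truth gives 0, best alternative gives -4.
Others report (14, 15): truth gives 0, best alternative gives -4.
Others report (14, 24): truth gives 0, best alternative gives -4.
Others report (15, 14): truth gives 0, best alternative gives -4.
(Remaining 19 profiles checked similarly; truth is weakly best in each.)
In every case the truthful report is at least as good as any alternative, so it is a dominant strategy.

Yes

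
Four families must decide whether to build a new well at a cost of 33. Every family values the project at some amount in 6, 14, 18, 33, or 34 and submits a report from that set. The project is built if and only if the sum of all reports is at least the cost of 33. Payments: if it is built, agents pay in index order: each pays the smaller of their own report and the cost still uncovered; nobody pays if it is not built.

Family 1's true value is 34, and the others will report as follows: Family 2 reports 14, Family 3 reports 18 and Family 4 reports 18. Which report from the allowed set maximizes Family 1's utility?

6

Report 6: project built, pays 6, utility 34 - 6 = 28.
Report 14: project built, pays 14, utility 34 - 14 = 20.
Report 18: project built, pays 18, utility 34 - 18 = 16.
Report 33: project built, pays 33, utility 34 - 33 = 1.
Report 34: project built, pays 33, utility 34 - 33 = 1.
The best choice is 6 with utility 28.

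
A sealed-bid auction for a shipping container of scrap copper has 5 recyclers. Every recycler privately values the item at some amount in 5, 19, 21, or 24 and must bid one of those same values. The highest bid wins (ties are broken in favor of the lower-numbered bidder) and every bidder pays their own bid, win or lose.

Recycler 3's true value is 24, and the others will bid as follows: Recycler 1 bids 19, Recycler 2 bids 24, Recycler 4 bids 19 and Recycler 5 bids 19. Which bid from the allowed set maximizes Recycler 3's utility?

5

Bid 5: loses but pays 5, utility -5.
Bid 19: loses but pays 19, utility -19.
Bid 21: loses but pays 21, utility -21.
Bid 24: loses but pays 24, utility -24.
The best choice is 5 with utility -5.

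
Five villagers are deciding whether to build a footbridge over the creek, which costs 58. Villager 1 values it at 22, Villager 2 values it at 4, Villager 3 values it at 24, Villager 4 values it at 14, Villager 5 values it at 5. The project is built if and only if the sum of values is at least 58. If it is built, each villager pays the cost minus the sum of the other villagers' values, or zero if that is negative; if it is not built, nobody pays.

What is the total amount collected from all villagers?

Total value 69 ≥ cost 58, so it is built.
Villager 1: others sum to 47; max(0, 58 - 47) = 11.
Villager 2: others sum to 65; max(0, 58 - 65) = 0.
Villager 3: others sum to 45; max(0, 58 - 45) = 13.
Villager 4: others sum to 55; max(0, 58 - 55) = 3.
Villager 5: others sum to 64; max(0, 58 - 64) = 0.
Total collected = 11 + 0 + 13 + 3 + 0 = 27.

27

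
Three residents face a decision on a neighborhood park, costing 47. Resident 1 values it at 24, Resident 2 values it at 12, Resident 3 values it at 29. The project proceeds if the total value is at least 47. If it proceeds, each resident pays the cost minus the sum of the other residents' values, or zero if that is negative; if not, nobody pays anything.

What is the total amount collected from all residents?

Total value 65 ≥ cost 47, so it is built.
Resident 1: others sum to 41; max(0, 47 - 41) = 6.
Resident 2: others sum to 53; max(0, 47 - 53) = 0.
Resident 3: others sum to 36; max(0, 47 - 36) = 11.
Total collected = 6 + 0 + 11 = 17.

17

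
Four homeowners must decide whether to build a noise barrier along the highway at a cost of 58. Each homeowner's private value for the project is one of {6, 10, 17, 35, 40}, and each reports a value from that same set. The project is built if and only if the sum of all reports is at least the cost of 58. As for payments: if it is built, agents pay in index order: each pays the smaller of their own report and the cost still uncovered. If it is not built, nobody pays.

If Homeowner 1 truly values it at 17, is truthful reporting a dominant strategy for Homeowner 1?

Consider the case where Homeowner 2 reports 6, Homeowner 3 reports 6 and Homeowner 4 reports 40.
Truthful report 17: project built, pays 17, utility 17 - 17 = 0.
Report 6 instead: project built, pays 6, utility 17 - 6 = 11.
Since 11 > 0, reporting 6 is strictly better here, so truthful reporting is not dominant.

No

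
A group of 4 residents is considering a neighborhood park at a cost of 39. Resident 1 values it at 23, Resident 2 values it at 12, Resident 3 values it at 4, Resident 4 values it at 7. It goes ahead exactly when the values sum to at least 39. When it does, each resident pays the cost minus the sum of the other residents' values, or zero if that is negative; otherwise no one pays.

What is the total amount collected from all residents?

Total value 46 ≥ cost 39, so it is built.
Resident 1: others sum to 23; max(0, 39 - 23) = 16.
Resident 2: others sum to 34; max(0, 39 - 34) = 5.
Resident 3: others sum to 42; max(0, 39 - 42) = 0.
Resident 4: others sum to 39; max(0, 39 - 39) = 0.
Total collected = 16 + 5 + 0 + 0 = 21.

21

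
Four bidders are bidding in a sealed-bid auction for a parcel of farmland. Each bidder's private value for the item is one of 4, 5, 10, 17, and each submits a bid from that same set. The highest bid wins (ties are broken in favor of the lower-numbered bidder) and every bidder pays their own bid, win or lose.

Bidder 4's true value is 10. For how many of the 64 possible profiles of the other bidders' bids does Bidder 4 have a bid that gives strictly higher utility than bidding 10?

Others bid (4, 4, 4): truth gives 0; bid 5 gives 5 > 0. Violating.
Others bid (4, 4, 10): truth gives -10; bid 4 gives -4 > -10. Violating.
Others bid (4, 4, 17): truth gives -10; bid 4 gives -4 > -10. Violating.
Others bid (4, 5, 10): truth gives -10; bid 4 gives -4 > -10. Violating.
Others bid (4, 4, 5): truth gives 0; no alternative beats it.
Others bid (4, 5, 4): truth gives 0; no alternative beats it.
(Checking all 64 profiles: 57 have a profitable deviation, 7 do not.)

57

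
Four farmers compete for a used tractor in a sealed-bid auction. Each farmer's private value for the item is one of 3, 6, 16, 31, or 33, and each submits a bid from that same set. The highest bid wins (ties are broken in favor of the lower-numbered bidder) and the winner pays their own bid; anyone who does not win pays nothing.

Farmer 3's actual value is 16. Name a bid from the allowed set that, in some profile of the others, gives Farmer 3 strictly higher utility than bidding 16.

Suppose Farmer 1 bids 3, Farmer 2 bids 3 and Farmer 4 bids 3.
Bid 16: wins, pays 16, utility 16 - 16 = 0.
Bid 6: wins, pays 6, utility 16 - 6 = 10.
So bidding 6 beats truth here (10 > 0).

6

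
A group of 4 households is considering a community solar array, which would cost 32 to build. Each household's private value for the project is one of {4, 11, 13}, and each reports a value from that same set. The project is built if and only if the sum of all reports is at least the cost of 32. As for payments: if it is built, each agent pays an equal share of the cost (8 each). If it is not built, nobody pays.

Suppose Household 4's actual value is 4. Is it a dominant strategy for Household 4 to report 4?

Yes

Check each profile of the others' reports and compare truth against every alternative report.
Others report (4, 4, 13): truth gives 0, best alternative gives -4.
Others report (4, 11, 11): truth gives 0, best alternative gives -4.
Others report (4, 13, 4): truth gives 0, best alternative gives -4.
Others report (11, 4, 11): truth gives 0, best alternative gives -4.
Others report (11, 11, 4): truth gives 0, best alternative gives -4.
Others report (13, 4, 4): truth gives 0, best alternative gives -4.
(Remaining 21 profiles checked similarly; truth is weakly best in each.)
In every case the truthful report is at least as good as any alternative, so it is a dominant strategy.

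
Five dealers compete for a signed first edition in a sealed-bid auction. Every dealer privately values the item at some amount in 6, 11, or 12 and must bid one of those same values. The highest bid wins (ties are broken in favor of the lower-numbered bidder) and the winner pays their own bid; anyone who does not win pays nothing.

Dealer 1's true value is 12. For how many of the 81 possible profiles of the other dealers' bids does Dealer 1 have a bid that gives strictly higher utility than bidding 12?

16

Others bid (6, 6, 6, 6): truth gives 0; bid 6 gives 6 > 0. Violating.
Others bid (6, 6, 6, 11): truth gives 0; bid 11 gives 1 > 0. Violating.
Others bid (6, 6, 11, 6): truth gives 0; bid 11 gives 1 > 0. Violating.
Others bid (6, 6, 11, 11): truth gives 0; bid 11 gives 1 > 0. Violating.
Others bid (6, 6, 6, 12): truth gives 0; no alternative beats it.
Others bid (6, 6, 11, 12): truth gives 0; no alternative beats it.
(Checking all 81 profiles: 16 have a profitable deviation, 65 do not.)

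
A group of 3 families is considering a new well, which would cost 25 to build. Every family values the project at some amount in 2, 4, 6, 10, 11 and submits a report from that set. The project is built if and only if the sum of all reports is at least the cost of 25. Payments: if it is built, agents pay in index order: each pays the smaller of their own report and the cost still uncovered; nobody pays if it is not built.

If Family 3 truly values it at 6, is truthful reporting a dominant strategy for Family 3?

Yes

Check each profile of the others' reports and compare truth against every alternative report.
Others report (11, 11): truth gives 3, best alternative gives 3.
Others report (10, 11): truth gives 2, best alternative gives 2.
Others report (11, 10): truth gives 2, best alternative gives 2.
Others report (10, 10): truth gives 1, best alternative gives 1.
Others report (2, 2): truth gives 0, best alternative gives 0.
Others report (2, 4): truth gives 0, best alternative gives 0.
(Remaining 19 profiles checked similarly; truth is weakly best in each.)
In every case the truthful report is at least as good as any alternative, so it is a dominant strategy.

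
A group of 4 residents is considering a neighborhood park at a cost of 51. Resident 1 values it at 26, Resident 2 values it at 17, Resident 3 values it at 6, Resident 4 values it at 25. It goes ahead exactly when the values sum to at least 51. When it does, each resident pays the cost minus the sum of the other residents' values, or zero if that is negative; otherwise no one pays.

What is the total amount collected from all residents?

Total value 74 ≥ cost 51, so it is built.
Resident 1: others sum to 48; max(0, 51 - 48) = 3.
Resident 2: others sum to 57; max(0, 51 - 57) = 0.
Resident 3: others sum to 68; max(0, 51 - 68) = 0.
Resident 4: others sum to 49; max(0, 51 - 49) = 2.
Total collected = 3 + 0 + 0 + 2 = 5.

5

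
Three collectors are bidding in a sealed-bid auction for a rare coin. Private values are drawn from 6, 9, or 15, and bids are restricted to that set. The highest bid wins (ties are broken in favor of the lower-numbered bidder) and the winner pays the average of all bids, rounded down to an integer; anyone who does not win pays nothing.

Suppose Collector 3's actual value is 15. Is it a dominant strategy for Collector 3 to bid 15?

No

Consider the case where Collector 1 bids 6 and Collector 2 bids 6.
Truthful bid 15: wins, pays 9, utility 15 - 9 = 6.
Bid 9 instead: wins, pays 7, utility 15 - 7 = 8.
Since 8 > 6, bidding 9 is strictly better here, so truthful bidding is not dominant.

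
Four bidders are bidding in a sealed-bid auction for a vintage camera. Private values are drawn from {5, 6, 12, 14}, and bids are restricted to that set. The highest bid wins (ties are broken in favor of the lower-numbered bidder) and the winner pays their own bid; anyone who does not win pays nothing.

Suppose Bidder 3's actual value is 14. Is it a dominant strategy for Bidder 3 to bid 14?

No

Consider the case where Bidder 1 bids 5, Bidder 2 bids 5 and Bidder 4 bids 5.
Truthful bid 14: wins, pays 14, utility 14 - 14 = 0.
Bid 6 instead: wins, pays 6, utility 14 - 6 = 8.
Since 8 > 0, bidding 6 is strictly better here, so truthful bidding is not dominant.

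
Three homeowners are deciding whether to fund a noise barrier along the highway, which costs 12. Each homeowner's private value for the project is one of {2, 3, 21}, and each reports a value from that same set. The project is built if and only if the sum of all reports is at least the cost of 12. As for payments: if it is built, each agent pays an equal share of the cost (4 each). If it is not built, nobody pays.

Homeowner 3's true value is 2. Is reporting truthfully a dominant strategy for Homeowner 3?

Check each profile of the others' reports and compare truth against every alternative report.
Others report (2, 21): truth gives -2, best alternative gives -2.
Others report (3, 21): truth gives -2, best alternative gives -2.
Others report (21, 2): truth gives -2, best alternative gives -2.
Others report (21, 3): truth gives -2, best alternative gives -2.
Others report (21, 21): truth gives -2, best alternative gives -2.
Others report (2, 2): truth gives 0, best alternative gives 0.
(Remaining 3 profiles checked similarly; truth is weakly best in each.)
In every case the truthful report is at least as good as any alternative, so it is a dominant strategy.

Yes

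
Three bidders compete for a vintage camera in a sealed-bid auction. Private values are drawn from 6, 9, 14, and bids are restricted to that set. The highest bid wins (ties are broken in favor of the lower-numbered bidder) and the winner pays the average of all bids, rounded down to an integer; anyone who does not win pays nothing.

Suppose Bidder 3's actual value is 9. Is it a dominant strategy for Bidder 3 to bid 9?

Yes

Check each profile of the others' bids and compare truth against every alternative bid.
Others bid (6, 6): truth gives 2, best alternative gives 1.
Others bid (6, 9): truth gives 0, best alternative gives 0.
Others bid (6, 14): truth gives 0, best alternative gives 0.
Others bid (9, 6): truth gives 0, best alternative gives 0.
Others bid (9, 9): truth gives 0, best alternative gives 0.
Others bid (9, 14): truth gives 0, best alternative gives 0.
(Remaining 3 profiles checked similarly; truth is weakly best in each.)
In every case the truthful bid is at least as good as any alternative, so it is a dominant strategy.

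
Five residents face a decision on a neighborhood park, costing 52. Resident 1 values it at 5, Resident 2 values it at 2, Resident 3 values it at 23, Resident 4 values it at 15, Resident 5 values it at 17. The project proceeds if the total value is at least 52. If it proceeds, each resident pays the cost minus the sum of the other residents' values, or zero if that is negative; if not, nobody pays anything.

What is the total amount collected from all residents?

25

Total value 62 ≥ cost 52, so it is built.
Resident 1: others sum to 57; max(0, 52 - 57) = 0.
Resident 2: others sum to 60; max(0, 52 - 60) = 0.
Resident 3: others sum to 39; max(0, 52 - 39) = 13.
Resident 4: others sum to 47; max(0, 52 - 47) = 5.
Resident 5: others sum to 45; max(0, 52 - 45) = 7.
Total collected = 0 + 0 + 13 + 5 + 7 = 25.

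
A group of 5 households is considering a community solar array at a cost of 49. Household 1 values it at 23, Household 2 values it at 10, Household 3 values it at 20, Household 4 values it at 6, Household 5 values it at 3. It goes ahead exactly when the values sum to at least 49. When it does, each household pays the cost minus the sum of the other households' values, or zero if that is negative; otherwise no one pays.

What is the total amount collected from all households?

Total value 62 ≥ cost 49, so it is built.
Household 1: others sum to 39; max(0, 49 - 39) = 10.
Household 2: others sum to 52; max(0, 49 - 52) = 0.
Household 3: others sum to 42; max(0, 49 - 42) = 7.
Household 4: others sum to 56; max(0, 49 - 56) = 0.
Household 5: others sum to 59; max(0, 49 - 59) = 0.
Total collected = 10 + 0 + 7 + 0 + 0 = 17.

17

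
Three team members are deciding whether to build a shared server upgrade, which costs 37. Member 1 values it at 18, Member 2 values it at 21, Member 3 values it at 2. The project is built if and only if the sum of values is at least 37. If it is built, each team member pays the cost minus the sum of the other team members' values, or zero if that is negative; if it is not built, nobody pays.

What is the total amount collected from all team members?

31

Total value 41 ≥ cost 37, so it is built.
Member 1: others sum to 23; max(0, 37 - 23) = 14.
Member 2: others sum to 20; max(0, 37 - 20) = 17.
Member 3: others sum to 39; max(0, 37 - 39) = 0.
Total collected = 14 + 17 + 0 = 31.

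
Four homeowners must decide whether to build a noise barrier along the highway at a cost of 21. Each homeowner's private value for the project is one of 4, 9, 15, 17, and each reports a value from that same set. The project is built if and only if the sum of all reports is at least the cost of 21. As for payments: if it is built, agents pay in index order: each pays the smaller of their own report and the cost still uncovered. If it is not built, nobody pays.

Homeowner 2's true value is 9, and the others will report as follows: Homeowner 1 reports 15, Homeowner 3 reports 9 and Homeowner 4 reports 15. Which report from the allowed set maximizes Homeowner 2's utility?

4

Report 4: project built, pays 4, utility 9 - 4 = 5.
Report 9: project built, pays 6, utility 9 - 6 = 3.
Report 15: project built, pays 6, utility 9 - 6 = 3.
Report 17: project built, pays 6, utility 9 - 6 = 3.
The best choice is 4 with utility 5.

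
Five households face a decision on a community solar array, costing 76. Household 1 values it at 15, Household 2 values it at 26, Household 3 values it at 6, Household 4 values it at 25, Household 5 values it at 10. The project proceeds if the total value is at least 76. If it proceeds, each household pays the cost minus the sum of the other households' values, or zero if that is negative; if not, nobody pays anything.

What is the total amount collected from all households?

Total value 82 ≥ cost 76, so it is built.
Household 1: others sum to 67; max(0, 76 - 67) = 9.
Household 2: others sum to 56; max(0, 76 - 56) = 20.
Household 3: others sum to 76; max(0, 76 - 76) = 0.
Household 4: others sum to 57; max(0, 76 - 57) = 19.
Household 5: others sum to 72; max(0, 76 - 72) = 4.
Total collected = 9 + 20 + 0 + 19 + 4 = 52.

52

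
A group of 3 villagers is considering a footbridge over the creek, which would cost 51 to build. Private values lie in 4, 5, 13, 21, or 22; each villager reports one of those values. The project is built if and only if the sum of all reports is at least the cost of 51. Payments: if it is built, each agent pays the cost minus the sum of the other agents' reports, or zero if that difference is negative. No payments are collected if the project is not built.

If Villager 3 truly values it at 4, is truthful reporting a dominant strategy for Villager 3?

Yes

Check each profile of the others' reports and compare truth against every alternative report.
Others report (4, 4): truth gives 0, best alternative gives 0.
Others report (4, 5): truth gives 0, best alternative gives 0.
Others report (4, 13): truth gives 0, best alternative gives 0.
Others report (4, 21): truth gives 0, best alternative gives 0.
Others report (4, 22): truth gives 0, best alternative gives 0.
Others report (5, 4): truth gives 0, best alternative gives 0.
(Remaining 19 profiles checked similarly; truth is weakly best in each.)
In every case the truthful report is at least as good as any alternative, so it is a dominant strategy.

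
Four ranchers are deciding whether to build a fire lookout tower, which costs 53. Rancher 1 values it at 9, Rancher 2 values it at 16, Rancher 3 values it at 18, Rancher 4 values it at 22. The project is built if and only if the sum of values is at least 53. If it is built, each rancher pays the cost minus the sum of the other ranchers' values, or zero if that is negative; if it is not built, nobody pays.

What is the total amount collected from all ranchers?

Total value 65 ≥ cost 53, so it is built.
Rancher 1: others sum to 56; max(0, 53 - 56) = 0.
Rancher 2: others sum to 49; max(0, 53 - 49) = 4.
Rancher 3: others sum to 47; max(0, 53 - 47) = 6.
Rancher 4: others sum to 43; max(0, 53 - 43) = 10.
Total collected = 0 + 4 + 6 + 10 = 20.

20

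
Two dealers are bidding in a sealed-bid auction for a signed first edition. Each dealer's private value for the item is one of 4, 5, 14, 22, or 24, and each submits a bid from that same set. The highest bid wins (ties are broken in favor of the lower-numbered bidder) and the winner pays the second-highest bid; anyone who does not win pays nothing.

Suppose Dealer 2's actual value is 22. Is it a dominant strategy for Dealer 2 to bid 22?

Check each profile of the others' bids and compare truth against every alternative bid.
Others bid (4): truth gives 18, best alternative gives 18.
Others bid (5): truth gives 17, best alternative gives 17.
Others bid (14): truth gives 8, best alternative gives 8.
Others bid (22): truth gives 0, best alternative gives 0.
Others bid (24): truth gives 0, best alternative gives 0.
In every case the truthful bid is at least as good as any alternative, so it is a dominant strategy.

Yes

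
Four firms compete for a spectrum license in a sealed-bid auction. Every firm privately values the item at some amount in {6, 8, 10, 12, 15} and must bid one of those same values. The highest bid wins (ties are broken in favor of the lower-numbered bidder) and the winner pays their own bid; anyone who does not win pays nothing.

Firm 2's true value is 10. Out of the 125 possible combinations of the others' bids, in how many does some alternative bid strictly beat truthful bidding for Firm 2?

4

Others bid (6, 6, 6): truth gives 0; bid 8 gives 2 > 0. Violating.
Others bid (6, 6, 8): truth gives 0; bid 8 gives 2 > 0. Violating.
Others bid (6, 8, 6): truth gives 0; bid 8 gives 2 > 0. Violating.
Others bid (6, 8, 8): truth gives 0; bid 8 gives 2 > 0. Violating.
Others bid (6, 6, 10): truth gives 0; no alternative beats it.
Others bid (6, 6, 12): truth gives 0; no alternative beats it.
(Checking all 125 profiles: 4 have a profitable deviation, 121 do not.)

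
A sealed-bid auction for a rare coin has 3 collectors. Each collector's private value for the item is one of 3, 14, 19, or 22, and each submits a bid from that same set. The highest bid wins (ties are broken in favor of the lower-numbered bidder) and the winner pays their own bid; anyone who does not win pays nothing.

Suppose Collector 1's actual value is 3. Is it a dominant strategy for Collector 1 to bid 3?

Check each profile of the others' bids and compare truth against every alternative bid.
Others bid (3, 3): truth gives 0, best alternative gives -11.
Others bid (3, 14): truth gives 0, best alternative gives -11.
Others bid (14, 3): truth gives 0, best alternative gives -11.
Others bid (14, 14): truth gives 0, best alternative gives -11.
Others bid (3, 19): truth gives 0, best alternative gives 0.
Others bid (3, 22): truth gives 0, best alternative gives 0.
(Remaining 10 profiles checked similarly; truth is weakly best in each.)
In every case the truthful bid is at least as good as any alternative, so it is a dominant strategy.

Yes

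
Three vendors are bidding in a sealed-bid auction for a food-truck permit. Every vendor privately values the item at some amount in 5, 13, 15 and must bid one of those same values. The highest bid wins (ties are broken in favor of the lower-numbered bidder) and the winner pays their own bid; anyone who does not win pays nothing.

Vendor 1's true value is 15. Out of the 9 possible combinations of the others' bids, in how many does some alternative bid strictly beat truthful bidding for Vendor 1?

4

Others bid (5, 5): truth gives 0; bid 5 gives 10 > 0. Violating.
Others bid (5, 13): truth gives 0; bid 13 gives 2 > 0. Violating.
Others bid (13, 5): truth gives 0; bid 13 gives 2 > 0. Violating.
Others bid (13, 13): truth gives 0; bid 13 gives 2 > 0. Violating.
Others bid (5, 15): truth gives 0; no alternative beats it.
Others bid (13, 15): truth gives 0; no alternative beats it.
(Checking all 9 profiles: 4 have a profitable deviation, 5 do not.)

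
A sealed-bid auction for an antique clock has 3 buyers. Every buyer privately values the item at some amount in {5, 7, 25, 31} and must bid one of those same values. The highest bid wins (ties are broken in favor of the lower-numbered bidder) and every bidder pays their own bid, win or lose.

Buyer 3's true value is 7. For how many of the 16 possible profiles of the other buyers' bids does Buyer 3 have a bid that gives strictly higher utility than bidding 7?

Others bid (5, 7): truth gives -7; bid 5 gives -5 > -7. Violating.
Others bid (5, 25): truth gives -7; bid 5 gives -5 > -7. Violating.
Others bid (5, 31): truth gives -7; bid 5 gives -5 > -7. Violating.
Others bid (7, 5): truth gives -7; bid 5 gives -5 > -7. Violating.
Others bid (5, 5): truth gives 0; no alternative beats it.
(Checking all 16 profiles: 15 have a profitable deviation, 1 does not.)

15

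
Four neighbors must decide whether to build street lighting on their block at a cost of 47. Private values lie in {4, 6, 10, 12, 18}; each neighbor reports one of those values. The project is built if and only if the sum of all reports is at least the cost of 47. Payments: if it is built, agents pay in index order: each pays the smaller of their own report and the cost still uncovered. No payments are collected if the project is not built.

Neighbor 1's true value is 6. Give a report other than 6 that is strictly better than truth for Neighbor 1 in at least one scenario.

4

Suppose Neighbor 2 reports 10, Neighbor 3 reports 18 and Neighbor 4 reports 18.
Report 6: project built, pays 6, utility 6 - 6 = 0.
Report 4: project built, pays 4, utility 6 - 4 = 2.
So reporting 4 beats truth here (2 > 0).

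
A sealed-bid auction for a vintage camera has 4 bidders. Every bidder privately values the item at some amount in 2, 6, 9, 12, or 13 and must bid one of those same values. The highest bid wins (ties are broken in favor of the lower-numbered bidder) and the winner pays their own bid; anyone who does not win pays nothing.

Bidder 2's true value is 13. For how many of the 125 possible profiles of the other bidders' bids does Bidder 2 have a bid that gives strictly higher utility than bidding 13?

48

Others bid (2, 2, 2): truth gives 0; bid 6 gives 7 > 0. Violating.
Others bid (2, 2, 6): truth gives 0; bid 6 gives 7 > 0. Violating.
Others bid (2, 2, 9): truth gives 0; bid 9 gives 4 > 0. Violating.
Others bid (2, 2, 12): truth gives 0; bid 12 gives 1 > 0. Violating.
Others bid (2, 2, 13): truth gives 0; no alternative beats it.
Others bid (2, 6, 13): truth gives 0; no alternative beats it.
(Checking all 125 profiles: 48 have a profitable deviation, 77 do not.)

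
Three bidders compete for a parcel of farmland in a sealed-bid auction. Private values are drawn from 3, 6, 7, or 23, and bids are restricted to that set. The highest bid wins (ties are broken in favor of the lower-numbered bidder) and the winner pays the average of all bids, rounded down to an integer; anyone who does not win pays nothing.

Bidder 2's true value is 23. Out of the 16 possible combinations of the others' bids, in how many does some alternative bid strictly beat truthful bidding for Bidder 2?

6

Others bid (3, 3): truth gives 14; bid 6 gives 19 > 14. Violating.
Others bid (3, 6): truth gives 13; bid 6 gives 18 > 13. Violating.
Others bid (3, 7): truth gives 12; bid 7 gives 18 > 12. Violating.
Others bid (6, 3): truth gives 13; bid 7 gives 18 > 13. Violating.
Others bid (3, 23): truth gives 7; no alternative beats it.
Others bid (6, 23): truth gives 6; no alternative beats it.
(Checking all 16 profiles: 6 have a profitable deviation, 10 do not.)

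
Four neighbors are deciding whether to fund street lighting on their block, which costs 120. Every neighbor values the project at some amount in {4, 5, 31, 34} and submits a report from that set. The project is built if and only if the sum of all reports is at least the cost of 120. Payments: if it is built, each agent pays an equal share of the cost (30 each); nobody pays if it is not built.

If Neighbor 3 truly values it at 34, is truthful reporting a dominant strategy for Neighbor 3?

Yes

Check each profile of the others' reports and compare truth against every alternative report.
Others report (31, 31, 31): truth gives 4, best alternative gives 4.
Others report (31, 31, 34): truth gives 4, best alternative gives 4.
Others report (31, 34, 31): truth gives 4, best alternative gives 4.
Others report (31, 34, 34): truth gives 4, best alternative gives 4.
Others report (34, 31, 31): truth gives 4, best alternative gives 4.
Others report (34, 31, 34): truth gives 4, best alternative gives 4.
(Remaining 58 profiles checked similarly; truth is weakly best in each.)
In every case the truthful report is at least as good as any alternative, so it is a dominant strategy.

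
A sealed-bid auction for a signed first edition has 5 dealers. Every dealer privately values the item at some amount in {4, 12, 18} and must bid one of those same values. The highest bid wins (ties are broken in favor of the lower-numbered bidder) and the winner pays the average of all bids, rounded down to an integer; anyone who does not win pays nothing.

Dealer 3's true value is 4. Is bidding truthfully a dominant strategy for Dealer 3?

Check each profile of the others' bids and compare truth against every alternative bid.
Others bid (4, 4, 12, 12): truth gives 0, best alternative gives -4.
Others bid (4, 4, 4, 12): truth gives 0, best alternative gives -3.
Others bid (4, 4, 12, 4): truth gives 0, best alternative gives -3.
Others bid (4, 4, 4, 4): truth gives 0, best alternative gives -1.
Others bid (4, 4, 4, 18): truth gives 0, best alternative gives 0.
Others bid (4, 4, 12, 18): truth gives 0, best alternative gives 0.
(Remaining 75 profiles checked similarly; truth is weakly best in each.)
In every case the truthful bid is at least as good as any alternative, so it is a dominant strategy.

Yes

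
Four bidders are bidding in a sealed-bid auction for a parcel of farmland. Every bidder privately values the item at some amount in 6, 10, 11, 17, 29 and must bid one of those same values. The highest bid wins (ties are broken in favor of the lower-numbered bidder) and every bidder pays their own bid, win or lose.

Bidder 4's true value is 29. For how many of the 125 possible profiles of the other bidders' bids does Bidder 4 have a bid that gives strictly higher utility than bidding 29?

88

Others bid (6, 6, 6): truth gives 0; bid 10 gives 19 > 0. Violating.
Others bid (6, 6, 10): truth gives 0; bid 11 gives 18 > 0. Violating.
Others bid (6, 6, 11): truth gives 0; bid 17 gives 12 > 0. Violating.
Others bid (6, 6, 29): truth gives -29; bid 6 gives -6 > -29. Violating.
Others bid (6, 6, 17): truth gives 0; no alternative beats it.
Others bid (6, 10, 17): truth gives 0; no alternative beats it.
(Checking all 125 profiles: 88 have a profitable deviation, 37 do not.)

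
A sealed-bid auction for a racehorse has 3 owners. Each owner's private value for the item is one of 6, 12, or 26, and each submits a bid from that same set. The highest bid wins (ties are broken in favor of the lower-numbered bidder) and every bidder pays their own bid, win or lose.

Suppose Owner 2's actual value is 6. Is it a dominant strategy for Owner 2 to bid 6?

Check each profile of the others' bids and compare truth against every alternative bid.
Others bid (6, 26): truth gives -6, best alternative gives -12.
Others bid (12, 6): truth gives -6, best alternative gives -12.
Others bid (12, 12): truth gives -6, best alternative gives -12.
Others bid (12, 26): truth gives -6, best alternative gives -12.
Others bid (26, 6): truth gives -6, best alternative gives -12.
Others bid (26, 12): truth gives -6, best alternative gives -12.
(Remaining 3 profiles checked similarly; truth is weakly best in each.)
In every case the truthful bid is at least as good as any alternative, so it is a dominant strategy.

Yes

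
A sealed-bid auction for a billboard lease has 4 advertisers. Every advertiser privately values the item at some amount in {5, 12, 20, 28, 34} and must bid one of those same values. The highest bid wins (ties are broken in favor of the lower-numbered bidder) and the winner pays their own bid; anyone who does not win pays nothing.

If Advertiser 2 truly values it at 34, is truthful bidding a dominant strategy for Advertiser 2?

No

Consider the case where Advertiser 1 bids 5, Advertiser 3 bids 5 and Advertiser 4 bids 5.
Truthful bid 34: wins, pays 34, utility 34 - 34 = 0.
Bid 12 instead: wins, pays 12, utility 34 - 12 = 22.
Since 22 > 0, bidding 12 is strictly better here, so truthful bidding is not dominant.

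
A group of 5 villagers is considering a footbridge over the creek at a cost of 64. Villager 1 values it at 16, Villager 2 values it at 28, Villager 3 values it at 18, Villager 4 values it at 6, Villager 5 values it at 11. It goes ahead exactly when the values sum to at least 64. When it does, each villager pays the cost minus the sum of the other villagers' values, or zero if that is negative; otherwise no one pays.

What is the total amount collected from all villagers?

Total value 79 ≥ cost 64, so it is built.
Villager 1: others sum to 63; max(0, 64 - 63) = 1.
Villager 2: others sum to 51; max(0, 64 - 51) = 13.
Villager 3: others sum to 61; max(0, 64 - 61) = 3.
Villager 4: others sum to 73; max(0, 64 - 73) = 0.
Villager 5: others sum to 68; max(0, 64 - 68) = 0.
Total collected = 1 + 13 + 3 + 0 + 0 = 17.

17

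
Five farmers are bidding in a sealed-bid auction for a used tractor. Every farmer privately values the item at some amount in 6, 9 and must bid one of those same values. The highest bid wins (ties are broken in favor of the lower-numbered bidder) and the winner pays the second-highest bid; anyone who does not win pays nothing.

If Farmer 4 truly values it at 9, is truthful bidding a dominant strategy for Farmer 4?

Yes

Check each profile of the others' bids and compare truth against every alternative bid.
Others bid (6, 6, 6, 6): truth gives 3, best alternative gives 0.
Others bid (6, 6, 6, 9): truth gives 0, best alternative gives 0.
Others bid (6, 6, 9, 6): truth gives 0, best alternative gives 0.
Others bid (6, 6, 9, 9): truth gives 0, best alternative gives 0.
Others bid (6, 9, 6, 6): truth gives 0, best alternative gives 0.
Others bid (6, 9, 6, 9): truth gives 0, best alternative gives 0.
(Remaining 10 profiles checked similarly; truth is weakly best in each.)
In every case the truthful bid is at least as good as any alternative, so it is a dominant strategy.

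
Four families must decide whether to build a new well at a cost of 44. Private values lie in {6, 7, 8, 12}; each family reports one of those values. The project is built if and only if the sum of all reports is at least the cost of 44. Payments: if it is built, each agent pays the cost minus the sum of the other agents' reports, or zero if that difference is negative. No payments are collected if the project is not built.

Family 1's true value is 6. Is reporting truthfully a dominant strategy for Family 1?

Yes

Check each profile of the others' reports and compare truth against every alternative report.
Others report (6, 6, 6): truth gives 0, best alternative gives 0.
Others report (6, 6, 7): truth gives 0, best alternative gives 0.
Others report (6, 6, 8): truth gives 0, best alternative gives 0.
Others report (6, 6, 12): truth gives 0, best alternative gives 0.
Others report (6, 7, 6): truth gives 0, best alternative gives 0.
Others report (6, 7, 7): truth gives 0, best alternative gives 0.
(Remaining 58 profiles checked similarly; truth is weakly best in each.)
In every case the truthful report is at least as good as any alternative, so it is a dominant strategy.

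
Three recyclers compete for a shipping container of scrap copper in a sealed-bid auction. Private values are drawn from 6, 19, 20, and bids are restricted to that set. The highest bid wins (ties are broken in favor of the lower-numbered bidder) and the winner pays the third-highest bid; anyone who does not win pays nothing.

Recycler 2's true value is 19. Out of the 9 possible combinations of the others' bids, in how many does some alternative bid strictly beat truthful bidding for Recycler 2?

2

Others bid (6, 20): truth gives 0; bid 20 gives 13 > 0. Violating.
Others bid (19, 6): truth gives 0; bid 20 gives 13 > 0. Violating.
Others bid (6, 6): truth gives 13; no alternative beats it.
Others bid (6, 19): truth gives 13; no alternative beats it.
(Checking all 9 profiles: 2 have a profitable deviation, 7 do not.)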